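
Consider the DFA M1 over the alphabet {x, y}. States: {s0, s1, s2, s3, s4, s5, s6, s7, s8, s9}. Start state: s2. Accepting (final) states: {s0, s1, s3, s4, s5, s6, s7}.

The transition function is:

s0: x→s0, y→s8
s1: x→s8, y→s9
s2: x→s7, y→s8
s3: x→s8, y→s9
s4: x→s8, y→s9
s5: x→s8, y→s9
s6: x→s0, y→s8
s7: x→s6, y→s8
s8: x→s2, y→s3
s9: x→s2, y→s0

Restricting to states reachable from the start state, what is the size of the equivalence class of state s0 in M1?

States {s1,s4,s5} cannot be reached from the start state, so discard them.
Initial partition by acceptance: {s0,s3,s6,s7} | {s2,s8,s9}.
Split {s0,s3,s6,s7} by δ(·,x) → {s0,s6,s7} and {s3}.
Refine {s2,s8,s9} on symbol x: members go to different blocks, giving {s8,s9} and {s2}.
Split {s8,s9} by δ(·,y) → {s8} and {s9}.
Stable partition: {s0,s6,s7} | {s8} | {s3} | {s2} | {s9} — 5 equivalence classes.
The equivalence class containing s0 is {s0,s6,s7}, of size 3.

3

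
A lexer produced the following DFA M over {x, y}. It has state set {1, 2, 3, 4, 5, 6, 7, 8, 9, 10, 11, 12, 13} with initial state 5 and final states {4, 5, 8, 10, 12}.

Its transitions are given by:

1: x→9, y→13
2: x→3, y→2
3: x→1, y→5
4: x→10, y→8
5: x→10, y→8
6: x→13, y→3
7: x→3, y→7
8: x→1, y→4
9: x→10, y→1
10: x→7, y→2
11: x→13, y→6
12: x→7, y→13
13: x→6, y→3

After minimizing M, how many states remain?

States {11,12} cannot be reached from the start state, so discard them.
Initial partition by acceptance: {4,5,8,10} | {1,2,3,6,7,9,13}.
Refine {4,5,8,10} on symbol x: members go to different blocks, giving {4,5} and {8,10}.
On input x, block {1,2,3,6,7,9,13} splits into {1,2,3,6,7,13} and {9}.
Split {1,2,3,6,7,13} by δ(·,x) → {2,3,6,7,13} and {1}.
Refine {2,3,6,7,13} on symbol x: members go to different blocks, giving {2,6,7,13} and {3}.
Refine {2,6,7,13} on symbol x: members go to different blocks, giving {2,7} and {6,13}.
Split {8,10} by δ(·,x) → {8} and {10}.
No further refinement is possible. Final partition (8 blocks): {4,5} | {2,7} | {8} | {9} | {1} | {3} | {6,13} | {10}.

8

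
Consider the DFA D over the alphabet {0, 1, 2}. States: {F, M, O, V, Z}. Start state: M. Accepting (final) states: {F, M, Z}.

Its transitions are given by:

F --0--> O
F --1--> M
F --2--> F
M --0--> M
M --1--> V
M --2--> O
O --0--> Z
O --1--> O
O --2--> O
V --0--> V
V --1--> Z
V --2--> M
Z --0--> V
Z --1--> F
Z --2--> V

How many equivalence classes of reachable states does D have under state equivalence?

5

Every state is reachable, so we keep all 5.
Initial partition by acceptance: {F,M,Z} | {O,V}.
Split {F,M,Z} by δ(·,0) → {F,Z} and {M}.
On input 1, block {F,Z} splits into {F} and {Z}.
Split {O,V} by δ(·,0) → {V} and {O}.
The partition is now stable with 5 blocks: {F} | {V} | {M} | {Z} | {O}.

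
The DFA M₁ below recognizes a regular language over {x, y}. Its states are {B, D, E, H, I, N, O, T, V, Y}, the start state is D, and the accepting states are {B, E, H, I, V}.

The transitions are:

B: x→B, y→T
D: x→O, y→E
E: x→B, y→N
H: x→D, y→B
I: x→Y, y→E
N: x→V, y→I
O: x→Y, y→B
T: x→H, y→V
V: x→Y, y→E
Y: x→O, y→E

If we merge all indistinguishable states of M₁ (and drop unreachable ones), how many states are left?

All states are reachable from the start state.
P0 = {B,E,H,I,V} | {D,N,O,T,Y}.
Split {B,E,H,I,V} by δ(·,x) → {H,I,V} and {B,E}.
Refine {D,N,O,T,Y} on symbol x: members go to different blocks, giving {D,O,Y} and {N,T}.
Stable partition: {H,I,V} | {D,O,Y} | {B,E} | {N,T} — 4 equivalence classes.

4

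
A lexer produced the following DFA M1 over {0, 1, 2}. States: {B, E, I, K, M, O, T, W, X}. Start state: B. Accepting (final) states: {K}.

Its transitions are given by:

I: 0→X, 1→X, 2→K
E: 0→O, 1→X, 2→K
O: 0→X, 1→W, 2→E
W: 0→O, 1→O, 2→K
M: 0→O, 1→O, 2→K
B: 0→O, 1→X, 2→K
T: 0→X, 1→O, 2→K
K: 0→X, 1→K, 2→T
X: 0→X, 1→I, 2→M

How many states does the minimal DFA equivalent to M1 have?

3

Initial partition by acceptance: {K} | {B,E,I,M,O,T,W,X}.
Split {B,E,I,M,O,T,W,X} by δ(·,2) → {B,E,I,M,T,W} and {O,X}.
Stable partition: {K} | {B,E,I,M,T,W} | {O,X} — 3 equivalence classes.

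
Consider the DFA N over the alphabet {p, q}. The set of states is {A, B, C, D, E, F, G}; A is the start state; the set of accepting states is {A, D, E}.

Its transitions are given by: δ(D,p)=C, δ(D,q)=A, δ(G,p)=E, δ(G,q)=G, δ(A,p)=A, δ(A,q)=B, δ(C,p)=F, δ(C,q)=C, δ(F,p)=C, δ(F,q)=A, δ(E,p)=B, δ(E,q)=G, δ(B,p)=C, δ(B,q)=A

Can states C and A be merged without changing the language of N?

States {D,E,G} cannot be reached from the start state, so discard them.
Start with accepting vs non-accepting: {A} | {B,C,F}.
On input q, block {B,C,F} splits into {B,F} and {C}.
No further refinement is possible. Final partition (3 blocks): {A} | {B,F} | {C}.
C and A end up in different blocks, so they are distinguishable. For instance, the string 'ε' is accepted from only A.

No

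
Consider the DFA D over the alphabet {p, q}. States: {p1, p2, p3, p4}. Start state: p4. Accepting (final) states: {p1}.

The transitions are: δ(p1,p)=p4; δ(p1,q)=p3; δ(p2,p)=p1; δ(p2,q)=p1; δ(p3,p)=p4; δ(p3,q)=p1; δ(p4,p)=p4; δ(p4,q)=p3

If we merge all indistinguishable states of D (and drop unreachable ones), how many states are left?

3

Reachable states from the start: {p1,p3,p4}. Unreachable: {p2} — drop them.
P0 = {p1} | {p3,p4}.
On input q, block {p3,p4} splits into {p3} and {p4}.
Stable partition: {p1} | {p3} | {p4} — 3 equivalence classes.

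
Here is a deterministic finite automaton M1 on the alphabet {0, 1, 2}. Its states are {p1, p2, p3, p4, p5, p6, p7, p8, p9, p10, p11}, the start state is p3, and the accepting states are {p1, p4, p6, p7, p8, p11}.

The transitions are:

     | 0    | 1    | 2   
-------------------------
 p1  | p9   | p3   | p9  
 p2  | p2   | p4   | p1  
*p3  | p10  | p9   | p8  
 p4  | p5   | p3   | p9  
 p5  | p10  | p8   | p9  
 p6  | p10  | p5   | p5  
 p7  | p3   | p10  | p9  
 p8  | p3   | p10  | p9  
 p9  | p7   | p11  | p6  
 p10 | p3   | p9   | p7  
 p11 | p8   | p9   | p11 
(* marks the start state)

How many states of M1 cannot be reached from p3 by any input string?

No path from p3 leads to p1, p2, p4; the other 8 states are all reachable.

3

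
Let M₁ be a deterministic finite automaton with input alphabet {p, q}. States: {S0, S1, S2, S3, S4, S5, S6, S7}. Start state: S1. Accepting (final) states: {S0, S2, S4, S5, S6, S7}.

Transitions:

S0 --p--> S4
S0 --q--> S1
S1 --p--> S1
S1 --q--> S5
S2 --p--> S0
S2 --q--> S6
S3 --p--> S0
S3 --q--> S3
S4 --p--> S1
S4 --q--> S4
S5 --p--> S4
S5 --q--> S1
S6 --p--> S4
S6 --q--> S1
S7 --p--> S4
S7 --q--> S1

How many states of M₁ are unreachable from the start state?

5

BFS from S1 reaches {S1, S4, S5}; the 5 state(s) S0, S2, S3, S6, S7 are never visited.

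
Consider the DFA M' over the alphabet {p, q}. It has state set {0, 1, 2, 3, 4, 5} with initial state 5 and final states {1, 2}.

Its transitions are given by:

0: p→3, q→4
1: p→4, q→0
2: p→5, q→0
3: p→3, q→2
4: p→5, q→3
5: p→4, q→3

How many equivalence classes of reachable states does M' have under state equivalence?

4

First remove the unreachable states {1}; 5 states remain.
P0 = {2} | {0,3,4,5}.
Refine {0,3,4,5} on symbol q: members go to different blocks, giving {0,4,5} and {3}.
Split {0,4,5} by δ(·,p) → {4,5} and {0}.
The partition is now stable with 4 blocks: {2} | {4,5} | {3} | {0}.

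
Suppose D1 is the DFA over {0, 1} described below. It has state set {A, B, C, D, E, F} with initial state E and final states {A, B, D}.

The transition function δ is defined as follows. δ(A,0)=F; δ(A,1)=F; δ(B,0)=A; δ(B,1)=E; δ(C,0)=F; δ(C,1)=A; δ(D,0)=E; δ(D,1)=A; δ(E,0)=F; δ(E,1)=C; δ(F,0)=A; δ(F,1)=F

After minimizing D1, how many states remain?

4

States {B,D} cannot be reached from the start state, so discard them.
P0 = {A} | {C,E,F}.
Refine {C,E,F} on symbol 0: members go to different blocks, giving {C,E} and {F}.
Refine {C,E} on symbol 1: members go to different blocks, giving {C} and {E}.
Stable partition: {A} | {C} | {F} | {E} — 4 equivalence classes.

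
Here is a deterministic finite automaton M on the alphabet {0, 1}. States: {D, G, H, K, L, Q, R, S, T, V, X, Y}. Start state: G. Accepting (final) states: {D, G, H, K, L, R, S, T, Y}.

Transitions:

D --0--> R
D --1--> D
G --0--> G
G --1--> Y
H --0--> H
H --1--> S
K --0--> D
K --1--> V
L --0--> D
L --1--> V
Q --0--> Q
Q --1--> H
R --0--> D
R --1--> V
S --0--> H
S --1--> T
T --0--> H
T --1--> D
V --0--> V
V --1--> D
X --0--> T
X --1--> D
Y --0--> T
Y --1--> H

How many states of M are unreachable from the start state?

BFS from G reaches {D, G, H, R, S, T, V, Y}; the 4 state(s) K, L, Q, X are never visited.

4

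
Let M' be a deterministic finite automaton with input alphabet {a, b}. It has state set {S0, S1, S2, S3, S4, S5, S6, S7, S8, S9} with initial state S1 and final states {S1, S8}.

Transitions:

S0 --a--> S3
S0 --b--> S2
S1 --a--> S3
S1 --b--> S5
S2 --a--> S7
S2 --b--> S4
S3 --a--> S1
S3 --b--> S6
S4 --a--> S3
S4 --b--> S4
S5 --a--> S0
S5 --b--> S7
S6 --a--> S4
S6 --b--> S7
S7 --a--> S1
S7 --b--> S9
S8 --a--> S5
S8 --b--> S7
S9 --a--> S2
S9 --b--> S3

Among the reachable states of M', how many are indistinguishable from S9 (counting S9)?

States {S8} cannot be reached from the start state, so discard them.
P0 = {S1} | {S0,S2,S3,S4,S5,S6,S7,S9}.
Refine {S0,S2,S3,S4,S5,S6,S7,S9} on symbol a: members go to different blocks, giving {S0,S2,S4,S5,S6,S9} and {S3,S7}.
Refine {S0,S2,S4,S5,S6,S9} on symbol a: members go to different blocks, giving {S0,S2,S4} and {S5,S6,S9}.
Stable partition: {S1} | {S0,S2,S4} | {S3,S7} | {S5,S6,S9} — 4 equivalence classes.
State S9 belongs to the block {S5,S6,S9}, which has 3 states.

3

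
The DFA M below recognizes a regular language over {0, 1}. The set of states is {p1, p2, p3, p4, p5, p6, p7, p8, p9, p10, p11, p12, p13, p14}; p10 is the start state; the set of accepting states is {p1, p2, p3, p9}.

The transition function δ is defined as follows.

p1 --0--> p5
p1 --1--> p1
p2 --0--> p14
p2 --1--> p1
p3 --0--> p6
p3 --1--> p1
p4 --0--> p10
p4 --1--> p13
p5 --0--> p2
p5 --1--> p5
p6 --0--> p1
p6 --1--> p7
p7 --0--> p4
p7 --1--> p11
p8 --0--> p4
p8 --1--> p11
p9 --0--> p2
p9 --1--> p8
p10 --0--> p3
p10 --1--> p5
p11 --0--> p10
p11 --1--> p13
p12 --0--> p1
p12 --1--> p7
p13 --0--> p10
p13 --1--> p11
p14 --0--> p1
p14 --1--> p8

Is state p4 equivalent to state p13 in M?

Yes

First remove the unreachable states {p9,p12}; 12 states remain.
Initial partition by acceptance: {p1,p2,p3} | {p4,p5,p6,p7,p8,p10,p11,p13,p14}.
Split {p4,p5,p6,p7,p8,p10,p11,p13,p14} by δ(·,0) → {p4,p7,p8,p11,p13} and {p5,p6,p10,p14}.
Split {p4,p7,p8,p11,p13} by δ(·,0) → {p4,p11,p13} and {p7,p8}.
Refine {p5,p6,p10,p14} on symbol 1: members go to different blocks, giving {p5,p10} and {p6,p14}.
Split {p1,p2,p3} by δ(·,0) → {p2,p3} and {p1}.
Stable partition: {p2,p3} | {p4,p11,p13} | {p5,p10} | {p7,p8} | {p6,p14} | {p1} — 6 equivalence classes.
p4 and p13 lie in the same block of the stable partition, so they are equivalent — no string distinguishes them.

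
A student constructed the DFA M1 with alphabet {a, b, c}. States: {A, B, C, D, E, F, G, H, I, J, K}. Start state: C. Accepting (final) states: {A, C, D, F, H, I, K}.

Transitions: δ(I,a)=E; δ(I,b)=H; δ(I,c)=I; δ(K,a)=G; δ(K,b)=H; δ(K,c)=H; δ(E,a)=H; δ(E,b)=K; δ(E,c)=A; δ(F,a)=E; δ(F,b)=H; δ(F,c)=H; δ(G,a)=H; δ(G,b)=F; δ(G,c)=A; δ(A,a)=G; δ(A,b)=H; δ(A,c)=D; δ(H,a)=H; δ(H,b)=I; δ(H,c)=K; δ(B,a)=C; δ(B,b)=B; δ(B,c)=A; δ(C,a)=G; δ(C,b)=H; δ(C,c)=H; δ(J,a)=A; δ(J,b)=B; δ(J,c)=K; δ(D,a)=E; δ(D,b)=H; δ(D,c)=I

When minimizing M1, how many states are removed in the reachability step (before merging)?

2

No path from C leads to B, J; the other 9 states are all reachable.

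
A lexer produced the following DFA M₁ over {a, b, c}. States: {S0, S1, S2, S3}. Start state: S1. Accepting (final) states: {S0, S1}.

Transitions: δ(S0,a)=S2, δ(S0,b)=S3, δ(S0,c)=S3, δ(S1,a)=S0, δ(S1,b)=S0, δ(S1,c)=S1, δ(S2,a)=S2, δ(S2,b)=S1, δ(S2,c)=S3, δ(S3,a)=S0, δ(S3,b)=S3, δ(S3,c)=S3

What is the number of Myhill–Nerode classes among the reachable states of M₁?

4

All states are reachable from the start state.
P0 = {S0,S1} | {S2,S3}.
Split {S0,S1} by δ(·,a) → {S0} and {S1}.
Refine {S2,S3} on symbol a: members go to different blocks, giving {S2} and {S3}.
The partition is now stable with 4 blocks: {S0} | {S2} | {S1} | {S3}.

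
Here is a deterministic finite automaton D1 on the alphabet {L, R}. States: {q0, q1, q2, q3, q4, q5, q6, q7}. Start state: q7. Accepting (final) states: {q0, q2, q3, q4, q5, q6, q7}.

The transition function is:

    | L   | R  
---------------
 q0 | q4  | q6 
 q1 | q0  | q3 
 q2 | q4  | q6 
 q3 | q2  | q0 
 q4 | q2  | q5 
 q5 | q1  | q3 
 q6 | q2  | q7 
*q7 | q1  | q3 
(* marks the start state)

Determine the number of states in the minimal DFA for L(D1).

5

P0 = {q0,q2,q3,q4,q5,q6,q7} | {q1}.
On input L, block {q0,q2,q3,q4,q5,q6,q7} splits into {q0,q2,q3,q4,q6} and {q5,q7}.
On input R, block {q0,q2,q3,q4,q6} splits into {q0,q2,q3} and {q4,q6}.
Split {q0,q2,q3} by δ(·,L) → {q0,q2} and {q3}.
Stable partition: {q0,q2} | {q1} | {q5,q7} | {q4,q6} | {q3} — 5 equivalence classes.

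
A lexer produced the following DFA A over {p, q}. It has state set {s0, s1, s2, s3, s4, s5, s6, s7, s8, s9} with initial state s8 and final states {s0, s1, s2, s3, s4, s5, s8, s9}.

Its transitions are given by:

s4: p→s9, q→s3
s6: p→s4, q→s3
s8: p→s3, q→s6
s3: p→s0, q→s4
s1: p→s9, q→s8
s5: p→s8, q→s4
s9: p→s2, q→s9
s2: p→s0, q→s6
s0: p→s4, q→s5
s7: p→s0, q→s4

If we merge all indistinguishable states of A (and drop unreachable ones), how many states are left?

8

States {s1,s7} cannot be reached from the start state, so discard them.
Initial partition by acceptance: {s0,s2,s3,s4,s5,s8,s9} | {s6}.
On input q, block {s0,s2,s3,s4,s5,s8,s9} splits into {s0,s3,s4,s5,s9} and {s2,s8}.
Split {s0,s3,s4,s5,s9} by δ(·,p) → {s0,s3,s4} and {s5,s9}.
Refine {s0,s3,s4} on symbol p: members go to different blocks, giving {s0,s3} and {s4}.
On input p, block {s0,s3} splits into {s0} and {s3}.
On input p, block {s2,s8} splits into {s2} and {s8}.
On input p, block {s5,s9} splits into {s5} and {s9}.
Stable partition: {s0} | {s6} | {s2} | {s5} | {s4} | {s3} | {s8} | {s9} — 8 equivalence classes.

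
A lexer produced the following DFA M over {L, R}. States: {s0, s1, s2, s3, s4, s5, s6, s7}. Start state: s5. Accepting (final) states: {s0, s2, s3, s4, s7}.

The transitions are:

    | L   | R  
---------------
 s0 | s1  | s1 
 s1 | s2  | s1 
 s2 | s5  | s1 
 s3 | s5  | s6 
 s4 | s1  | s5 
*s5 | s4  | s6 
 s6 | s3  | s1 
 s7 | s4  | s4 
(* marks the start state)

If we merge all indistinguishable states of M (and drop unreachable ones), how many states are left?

Reachable states from the start: {s1,s2,s3,s4,s5,s6}. Unreachable: {s0,s7} — drop them.
Initial partition by acceptance: {s2,s3,s4} | {s1,s5,s6}.
No further refinement is possible. Final partition (2 blocks): {s2,s3,s4} | {s1,s5,s6}.

2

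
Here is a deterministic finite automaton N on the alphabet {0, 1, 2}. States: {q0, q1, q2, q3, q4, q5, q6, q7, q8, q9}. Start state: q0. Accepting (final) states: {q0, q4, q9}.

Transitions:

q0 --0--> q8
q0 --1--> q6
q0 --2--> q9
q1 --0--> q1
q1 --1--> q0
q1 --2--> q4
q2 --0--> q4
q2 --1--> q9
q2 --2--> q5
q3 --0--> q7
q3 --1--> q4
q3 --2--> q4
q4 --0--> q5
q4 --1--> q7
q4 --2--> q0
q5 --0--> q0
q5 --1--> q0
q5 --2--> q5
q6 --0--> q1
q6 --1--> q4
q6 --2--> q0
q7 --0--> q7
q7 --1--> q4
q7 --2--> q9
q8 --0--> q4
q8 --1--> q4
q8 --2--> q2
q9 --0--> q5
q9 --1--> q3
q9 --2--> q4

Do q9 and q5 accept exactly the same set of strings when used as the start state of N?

No

P0 = {q0,q4,q9} | {q1,q2,q3,q5,q6,q7,q8}.
On input 0, block {q1,q2,q3,q5,q6,q7,q8} splits into {q1,q3,q6,q7} and {q2,q5,q8}.
No further refinement is possible. Final partition (3 blocks): {q0,q4,q9} | {q1,q3,q6,q7} | {q2,q5,q8}.
q9 and q5 end up in different blocks, so they are distinguishable. For instance, the string 'ε' is accepted from only q9.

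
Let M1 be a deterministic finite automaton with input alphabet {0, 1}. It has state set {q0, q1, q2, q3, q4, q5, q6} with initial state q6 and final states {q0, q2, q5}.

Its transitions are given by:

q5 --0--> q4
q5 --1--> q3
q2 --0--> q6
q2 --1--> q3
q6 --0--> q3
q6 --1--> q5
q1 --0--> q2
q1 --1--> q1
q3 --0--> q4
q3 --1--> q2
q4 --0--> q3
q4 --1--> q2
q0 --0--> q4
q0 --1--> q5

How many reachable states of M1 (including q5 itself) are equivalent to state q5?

2

Reachable states from the start: {q2,q3,q4,q5,q6}. Unreachable: {q0,q1} — drop them.
Start with accepting vs non-accepting: {q2,q5} | {q3,q4,q6}.
No further refinement is possible. Final partition (2 blocks): {q2,q5} | {q3,q4,q6}.
State q5 belongs to the block {q2,q5}, which has 2 states.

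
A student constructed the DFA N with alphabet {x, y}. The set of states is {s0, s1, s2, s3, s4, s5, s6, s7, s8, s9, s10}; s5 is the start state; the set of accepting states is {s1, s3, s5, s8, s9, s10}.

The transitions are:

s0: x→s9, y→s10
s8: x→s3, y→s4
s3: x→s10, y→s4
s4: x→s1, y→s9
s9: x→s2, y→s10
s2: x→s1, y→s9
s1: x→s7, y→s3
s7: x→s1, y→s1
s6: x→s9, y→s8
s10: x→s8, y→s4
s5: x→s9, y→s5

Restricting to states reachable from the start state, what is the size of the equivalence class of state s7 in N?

States {s0,s6} cannot be reached from the start state, so discard them.
Start with accepting vs non-accepting: {s1,s3,s5,s8,s9,s10} | {s2,s4,s7}.
Refine {s1,s3,s5,s8,s9,s10} on symbol x: members go to different blocks, giving {s3,s5,s8,s10} and {s1,s9}.
Refine {s3,s5,s8,s10} on symbol x: members go to different blocks, giving {s3,s8,s10} and {s5}.
No further refinement is possible. Final partition (4 blocks): {s3,s8,s10} | {s2,s4,s7} | {s1,s9} | {s5}.
State s7 belongs to the block {s2,s4,s7}, which has 3 states.

3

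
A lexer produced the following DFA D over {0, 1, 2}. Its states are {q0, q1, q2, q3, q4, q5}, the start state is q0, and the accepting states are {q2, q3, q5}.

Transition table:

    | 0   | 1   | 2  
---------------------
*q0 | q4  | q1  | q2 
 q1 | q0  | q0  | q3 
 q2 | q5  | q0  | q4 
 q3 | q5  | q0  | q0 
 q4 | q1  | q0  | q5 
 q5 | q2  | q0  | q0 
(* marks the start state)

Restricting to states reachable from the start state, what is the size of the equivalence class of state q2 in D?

3

Start with accepting vs non-accepting: {q2,q3,q5} | {q0,q1,q4}.
The partition is now stable with 2 blocks: {q2,q3,q5} | {q0,q1,q4}.
State q2 belongs to the block {q2,q3,q5}, which has 3 states.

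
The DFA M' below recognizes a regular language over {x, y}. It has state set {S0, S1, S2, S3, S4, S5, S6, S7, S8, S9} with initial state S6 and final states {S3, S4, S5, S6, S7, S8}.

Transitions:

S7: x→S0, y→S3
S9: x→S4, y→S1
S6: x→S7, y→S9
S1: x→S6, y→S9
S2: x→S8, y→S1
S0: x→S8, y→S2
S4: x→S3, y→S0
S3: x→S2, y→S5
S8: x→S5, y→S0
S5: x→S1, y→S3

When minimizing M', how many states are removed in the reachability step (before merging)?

A breadth-first search from the start state visits every state.

0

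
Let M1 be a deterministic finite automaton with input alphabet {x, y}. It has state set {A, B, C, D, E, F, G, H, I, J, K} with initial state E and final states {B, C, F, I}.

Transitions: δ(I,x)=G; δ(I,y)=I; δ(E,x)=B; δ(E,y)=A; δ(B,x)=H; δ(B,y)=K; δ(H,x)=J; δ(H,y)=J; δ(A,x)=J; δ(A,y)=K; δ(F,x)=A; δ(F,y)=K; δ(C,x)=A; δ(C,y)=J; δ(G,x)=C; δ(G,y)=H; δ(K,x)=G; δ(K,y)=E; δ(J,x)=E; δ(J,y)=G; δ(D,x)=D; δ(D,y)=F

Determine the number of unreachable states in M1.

3

No path from E leads to D, F, I; the other 8 states are all reachable.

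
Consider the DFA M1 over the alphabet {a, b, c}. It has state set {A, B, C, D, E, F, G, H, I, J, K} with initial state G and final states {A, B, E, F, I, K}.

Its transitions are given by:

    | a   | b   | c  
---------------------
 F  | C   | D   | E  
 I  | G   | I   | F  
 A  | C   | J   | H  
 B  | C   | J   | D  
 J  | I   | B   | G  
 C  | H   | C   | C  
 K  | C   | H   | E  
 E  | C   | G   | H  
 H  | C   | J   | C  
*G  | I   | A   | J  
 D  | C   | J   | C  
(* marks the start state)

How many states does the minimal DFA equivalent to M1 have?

First remove the unreachable states {K}; 10 states remain.
Start with accepting vs non-accepting: {A,B,E,F,I} | {C,D,G,H,J}.
Refine {A,B,E,F,I} on symbol b: members go to different blocks, giving {A,B,E,F} and {I}.
Split {A,B,E,F} by δ(·,c) → {A,B,E} and {F}.
Refine {C,D,G,H,J} on symbol a: members go to different blocks, giving {C,D,H} and {G,J}.
On input b, block {C,D,H} splits into {D,H} and {C}.
No further refinement is possible. Final partition (6 blocks): {A,B,E} | {D,H} | {I} | {F} | {G,J} | {C}.

6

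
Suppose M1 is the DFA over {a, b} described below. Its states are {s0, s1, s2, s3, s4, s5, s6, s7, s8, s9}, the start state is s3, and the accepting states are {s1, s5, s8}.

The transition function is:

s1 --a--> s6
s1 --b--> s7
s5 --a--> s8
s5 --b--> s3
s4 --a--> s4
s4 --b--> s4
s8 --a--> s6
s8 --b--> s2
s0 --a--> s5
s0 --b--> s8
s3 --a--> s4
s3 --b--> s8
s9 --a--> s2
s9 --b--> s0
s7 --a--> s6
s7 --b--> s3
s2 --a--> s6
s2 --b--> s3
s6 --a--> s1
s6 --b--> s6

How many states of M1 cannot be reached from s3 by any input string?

BFS from s3 reaches {s1, s2, s3, s4, s6, s7, s8}; the 3 state(s) s0, s5, s9 are never visited.

3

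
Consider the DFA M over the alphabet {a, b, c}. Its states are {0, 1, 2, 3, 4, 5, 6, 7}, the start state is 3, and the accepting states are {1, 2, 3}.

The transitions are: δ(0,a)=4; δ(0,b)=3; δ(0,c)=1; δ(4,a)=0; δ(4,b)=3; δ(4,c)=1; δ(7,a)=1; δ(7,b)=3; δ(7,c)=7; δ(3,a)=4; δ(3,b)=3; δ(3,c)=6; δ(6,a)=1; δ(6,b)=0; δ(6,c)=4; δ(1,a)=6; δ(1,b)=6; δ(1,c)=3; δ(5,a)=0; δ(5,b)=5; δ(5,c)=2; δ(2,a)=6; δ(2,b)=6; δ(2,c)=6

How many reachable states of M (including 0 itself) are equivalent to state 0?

First remove the unreachable states {2,5,7}; 5 states remain.
Initial partition by acceptance: {1,3} | {0,4,6}.
Refine {1,3} on symbol b: members go to different blocks, giving {1} and {3}.
Split {0,4,6} by δ(·,a) → {0,4} and {6}.
Stable partition: {1} | {0,4} | {3} | {6} — 4 equivalence classes.
The equivalence class containing 0 is {0,4}, of size 2.

2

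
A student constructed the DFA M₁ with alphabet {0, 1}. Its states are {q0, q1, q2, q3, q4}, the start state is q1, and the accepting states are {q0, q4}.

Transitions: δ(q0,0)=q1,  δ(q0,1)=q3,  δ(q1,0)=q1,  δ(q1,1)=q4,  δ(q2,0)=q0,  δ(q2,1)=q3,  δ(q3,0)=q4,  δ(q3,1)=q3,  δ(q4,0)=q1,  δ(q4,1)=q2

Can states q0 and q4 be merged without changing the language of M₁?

Yes

Every state is reachable, so we keep all 5.
Initial partition by acceptance: {q0,q4} | {q1,q2,q3}.
On input 0, block {q1,q2,q3} splits into {q2,q3} and {q1}.
The partition is now stable with 3 blocks: {q0,q4} | {q2,q3} | {q1}.
q0 and q4 lie in the same block of the stable partition, so they are equivalent — no string distinguishes them.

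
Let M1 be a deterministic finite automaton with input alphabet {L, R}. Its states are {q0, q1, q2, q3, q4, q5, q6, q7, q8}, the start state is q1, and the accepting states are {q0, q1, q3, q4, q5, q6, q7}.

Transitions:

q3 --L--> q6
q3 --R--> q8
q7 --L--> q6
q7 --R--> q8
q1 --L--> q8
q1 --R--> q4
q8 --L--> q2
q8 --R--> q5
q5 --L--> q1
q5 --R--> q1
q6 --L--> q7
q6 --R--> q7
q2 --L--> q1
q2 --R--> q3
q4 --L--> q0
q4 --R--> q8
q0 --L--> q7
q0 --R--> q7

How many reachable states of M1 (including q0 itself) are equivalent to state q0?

2

Every state is reachable, so we keep all 9.
P0 = {q0,q1,q3,q4,q5,q6,q7} | {q2,q8}.
Split {q0,q1,q3,q4,q5,q6,q7} by δ(·,L) → {q0,q3,q4,q5,q6,q7} and {q1}.
Refine {q0,q3,q4,q5,q6,q7} on symbol L: members go to different blocks, giving {q0,q3,q4,q6,q7} and {q5}.
Split {q0,q3,q4,q6,q7} by δ(·,R) → {q3,q4,q7} and {q0,q6}.
Refine {q2,q8} on symbol L: members go to different blocks, giving {q2} and {q8}.
The partition is now stable with 6 blocks: {q3,q4,q7} | {q2} | {q1} | {q5} | {q0,q6} | {q8}.
The equivalence class containing q0 is {q0,q6}, of size 2.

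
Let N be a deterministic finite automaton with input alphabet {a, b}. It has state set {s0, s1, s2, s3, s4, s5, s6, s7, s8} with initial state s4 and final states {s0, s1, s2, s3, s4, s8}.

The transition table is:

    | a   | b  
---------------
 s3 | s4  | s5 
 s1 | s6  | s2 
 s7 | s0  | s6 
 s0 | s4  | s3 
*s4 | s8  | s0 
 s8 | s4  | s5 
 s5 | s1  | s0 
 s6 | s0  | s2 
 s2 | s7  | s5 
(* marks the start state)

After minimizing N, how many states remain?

All states are reachable from the start state.
Start with accepting vs non-accepting: {s0,s1,s2,s3,s4,s8} | {s5,s6,s7}.
Split {s0,s1,s2,s3,s4,s8} by δ(·,a) → {s0,s3,s4,s8} and {s1,s2}.
Split {s0,s3,s4,s8} by δ(·,b) → {s0,s4} and {s3,s8}.
On input a, block {s0,s4} splits into {s0} and {s4}.
On input a, block {s5,s6,s7} splits into {s6,s7} and {s5}.
Refine {s6,s7} on symbol b: members go to different blocks, giving {s6} and {s7}.
Refine {s1,s2} on symbol a: members go to different blocks, giving {s1} and {s2}.
Stable partition: {s0} | {s6} | {s1} | {s3,s8} | {s4} | {s5} | {s7} | {s2} — 8 equivalence classes.

8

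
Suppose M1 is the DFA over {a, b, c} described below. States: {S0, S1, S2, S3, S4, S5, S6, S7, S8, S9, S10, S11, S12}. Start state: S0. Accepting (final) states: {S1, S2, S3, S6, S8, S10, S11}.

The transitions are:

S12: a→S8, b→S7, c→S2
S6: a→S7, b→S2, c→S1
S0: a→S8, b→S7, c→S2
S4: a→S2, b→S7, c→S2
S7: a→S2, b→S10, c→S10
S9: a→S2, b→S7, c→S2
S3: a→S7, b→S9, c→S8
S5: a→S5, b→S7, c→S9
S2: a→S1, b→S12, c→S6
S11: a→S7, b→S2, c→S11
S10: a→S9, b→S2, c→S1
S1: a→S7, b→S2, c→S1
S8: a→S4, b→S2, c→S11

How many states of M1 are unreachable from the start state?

2

Starting at S0 and following transitions, the reachable set is {S0, S1, S2, S4, S6, S7, S8, S9, S10, S11, S12}. That leaves S3, S5 unreachable — 2 in total.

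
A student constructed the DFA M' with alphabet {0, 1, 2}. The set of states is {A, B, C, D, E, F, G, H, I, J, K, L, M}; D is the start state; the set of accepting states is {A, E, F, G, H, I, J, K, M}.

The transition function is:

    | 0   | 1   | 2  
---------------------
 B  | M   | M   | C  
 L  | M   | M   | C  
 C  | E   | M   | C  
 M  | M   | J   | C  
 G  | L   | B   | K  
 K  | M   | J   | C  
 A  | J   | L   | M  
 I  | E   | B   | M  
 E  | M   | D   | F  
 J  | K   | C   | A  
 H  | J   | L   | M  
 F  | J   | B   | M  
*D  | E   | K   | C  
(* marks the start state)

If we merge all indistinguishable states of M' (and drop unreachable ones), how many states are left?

5

States {G,H,I} cannot be reached from the start state, so discard them.
Initial partition by acceptance: {A,E,F,J,K,M} | {B,C,D,L}.
On input 1, block {A,E,F,J,K,M} splits into {A,E,F,J} and {K,M}.
Refine {A,E,F,J} on symbol 0: members go to different blocks, giving {A,F} and {E,J}.
On input 0, block {B,C,D,L} splits into {B,L} and {C,D}.
Stable partition: {A,F} | {B,L} | {K,M} | {E,J} | {C,D} — 5 equivalence classes.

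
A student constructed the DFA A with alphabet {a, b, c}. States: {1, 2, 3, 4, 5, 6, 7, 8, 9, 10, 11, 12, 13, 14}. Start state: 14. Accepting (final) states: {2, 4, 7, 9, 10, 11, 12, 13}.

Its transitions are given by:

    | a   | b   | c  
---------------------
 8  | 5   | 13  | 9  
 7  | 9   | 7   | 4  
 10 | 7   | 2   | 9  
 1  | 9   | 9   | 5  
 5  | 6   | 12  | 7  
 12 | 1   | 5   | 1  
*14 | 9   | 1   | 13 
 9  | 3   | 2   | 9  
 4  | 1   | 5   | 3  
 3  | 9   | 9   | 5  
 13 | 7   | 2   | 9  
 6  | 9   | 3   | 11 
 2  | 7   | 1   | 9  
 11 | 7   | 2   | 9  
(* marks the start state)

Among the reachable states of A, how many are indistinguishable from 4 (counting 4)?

States {8,10} cannot be reached from the start state, so discard them.
Start with accepting vs non-accepting: {2,4,7,9,11,12,13} | {1,3,5,6,14}.
Refine {2,4,7,9,11,12,13} on symbol a: members go to different blocks, giving {2,7,11,13} and {4,9,12}.
Refine {2,7,11,13} on symbol a: members go to different blocks, giving {2,11,13} and {7}.
On input b, block {2,11,13} splits into {11,13} and {2}.
On input a, block {1,3,5,6,14} splits into {1,3,6,14} and {5}.
Split {1,3,6,14} by δ(·,b) → {1,3} and {6,14}.
Split {4,9,12} by δ(·,b) → {4,12} and {9}.
The partition is now stable with 8 blocks: {11,13} | {1,3} | {4,12} | {7} | {2} | {5} | {6,14} | {9}.
The equivalence class containing 4 is {4,12}, of size 2.

2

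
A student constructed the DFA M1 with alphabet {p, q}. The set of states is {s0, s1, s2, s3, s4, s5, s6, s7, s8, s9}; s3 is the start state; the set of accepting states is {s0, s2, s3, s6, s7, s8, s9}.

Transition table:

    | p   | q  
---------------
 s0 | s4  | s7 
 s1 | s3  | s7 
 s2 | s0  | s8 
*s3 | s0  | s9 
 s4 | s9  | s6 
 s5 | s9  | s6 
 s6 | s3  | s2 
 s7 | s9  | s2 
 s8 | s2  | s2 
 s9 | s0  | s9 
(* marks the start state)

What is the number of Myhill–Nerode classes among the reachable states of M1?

6

Reachable states from the start: {s0,s2,s3,s4,s6,s7,s8,s9}. Unreachable: {s1,s5} — drop them.
P0 = {s0,s2,s3,s6,s7,s8,s9} | {s4}.
Split {s0,s2,s3,s6,s7,s8,s9} by δ(·,p) → {s2,s3,s6,s7,s8,s9} and {s0}.
On input p, block {s2,s3,s6,s7,s8,s9} splits into {s2,s3,s9} and {s6,s7,s8}.
Split {s2,s3,s9} by δ(·,q) → {s3,s9} and {s2}.
Refine {s6,s7,s8} on symbol p: members go to different blocks, giving {s6,s7} and {s8}.
The partition is now stable with 6 blocks: {s3,s9} | {s4} | {s0} | {s6,s7} | {s2} | {s8}.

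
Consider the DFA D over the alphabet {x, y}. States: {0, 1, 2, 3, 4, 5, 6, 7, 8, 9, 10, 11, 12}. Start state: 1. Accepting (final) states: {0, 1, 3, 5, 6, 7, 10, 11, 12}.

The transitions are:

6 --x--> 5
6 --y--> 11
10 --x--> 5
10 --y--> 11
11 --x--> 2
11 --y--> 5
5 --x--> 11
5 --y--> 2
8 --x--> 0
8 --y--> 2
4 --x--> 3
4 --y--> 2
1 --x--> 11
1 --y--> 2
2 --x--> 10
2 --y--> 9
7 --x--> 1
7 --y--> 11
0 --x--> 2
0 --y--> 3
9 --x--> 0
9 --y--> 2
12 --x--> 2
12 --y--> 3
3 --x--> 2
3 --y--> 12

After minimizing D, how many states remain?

6

Reachable states from the start: {0,1,2,3,5,9,10,11,12}. Unreachable: {4,6,7,8} — drop them.
Start with accepting vs non-accepting: {0,1,3,5,10,11,12} | {2,9}.
Refine {0,1,3,5,10,11,12} on symbol x: members go to different blocks, giving {0,3,11,12} and {1,5,10}.
Split {0,3,11,12} by δ(·,y) → {0,3,12} and {11}.
Split {2,9} by δ(·,x) → {2} and {9}.
Refine {1,5,10} on symbol x: members go to different blocks, giving {1,5} and {10}.
The partition is now stable with 6 blocks: {0,3,12} | {2} | {1,5} | {11} | {9} | {10}.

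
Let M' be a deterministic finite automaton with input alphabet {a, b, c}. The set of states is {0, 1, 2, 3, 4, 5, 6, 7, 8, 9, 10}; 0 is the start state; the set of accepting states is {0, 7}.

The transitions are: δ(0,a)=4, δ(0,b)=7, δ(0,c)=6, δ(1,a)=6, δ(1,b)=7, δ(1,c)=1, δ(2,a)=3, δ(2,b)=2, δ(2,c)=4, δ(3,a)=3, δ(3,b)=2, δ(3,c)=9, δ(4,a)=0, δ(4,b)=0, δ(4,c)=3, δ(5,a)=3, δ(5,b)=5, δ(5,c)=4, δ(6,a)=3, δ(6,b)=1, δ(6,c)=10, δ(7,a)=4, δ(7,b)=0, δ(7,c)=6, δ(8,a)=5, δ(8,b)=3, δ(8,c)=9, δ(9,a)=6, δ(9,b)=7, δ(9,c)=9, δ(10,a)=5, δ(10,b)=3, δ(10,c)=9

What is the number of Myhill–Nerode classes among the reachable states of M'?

7

States {8} cannot be reached from the start state, so discard them.
Start with accepting vs non-accepting: {0,7} | {1,2,3,4,5,6,9,10}.
Refine {1,2,3,4,5,6,9,10} on symbol a: members go to different blocks, giving {1,2,3,5,6,9,10} and {4}.
Split {1,2,3,5,6,9,10} by δ(·,b) → {2,3,5,6,10} and {1,9}.
Refine {2,3,5,6,10} on symbol b: members go to different blocks, giving {2,3,5,10} and {6}.
Refine {2,3,5,10} on symbol c: members go to different blocks, giving {2,5} and {3,10}.
Split {3,10} by δ(·,a) → {3} and {10}.
No further refinement is possible. Final partition (7 blocks): {0,7} | {2,5} | {4} | {1,9} | {6} | {3} | {10}.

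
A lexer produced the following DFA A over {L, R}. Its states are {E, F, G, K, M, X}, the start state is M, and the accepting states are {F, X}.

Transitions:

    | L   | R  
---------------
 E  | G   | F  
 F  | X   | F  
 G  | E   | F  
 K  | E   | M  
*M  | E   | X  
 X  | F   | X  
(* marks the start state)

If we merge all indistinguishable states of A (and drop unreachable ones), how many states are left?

Reachable states from the start: {E,F,G,M,X}. Unreachable: {K} — drop them.
Start with accepting vs non-accepting: {F,X} | {E,G,M}.
No further refinement is possible. Final partition (2 blocks): {F,X} | {E,G,M}.

2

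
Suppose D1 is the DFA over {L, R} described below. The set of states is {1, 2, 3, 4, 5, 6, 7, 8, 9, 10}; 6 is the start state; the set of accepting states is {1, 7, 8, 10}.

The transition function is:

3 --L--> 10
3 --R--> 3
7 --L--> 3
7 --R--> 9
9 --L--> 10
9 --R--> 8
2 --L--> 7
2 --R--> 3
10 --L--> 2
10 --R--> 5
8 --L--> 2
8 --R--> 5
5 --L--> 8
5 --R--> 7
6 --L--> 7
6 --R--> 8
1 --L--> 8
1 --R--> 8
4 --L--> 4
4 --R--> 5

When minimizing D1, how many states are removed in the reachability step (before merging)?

2

No path from 6 leads to 1, 4; the other 8 states are all reachable.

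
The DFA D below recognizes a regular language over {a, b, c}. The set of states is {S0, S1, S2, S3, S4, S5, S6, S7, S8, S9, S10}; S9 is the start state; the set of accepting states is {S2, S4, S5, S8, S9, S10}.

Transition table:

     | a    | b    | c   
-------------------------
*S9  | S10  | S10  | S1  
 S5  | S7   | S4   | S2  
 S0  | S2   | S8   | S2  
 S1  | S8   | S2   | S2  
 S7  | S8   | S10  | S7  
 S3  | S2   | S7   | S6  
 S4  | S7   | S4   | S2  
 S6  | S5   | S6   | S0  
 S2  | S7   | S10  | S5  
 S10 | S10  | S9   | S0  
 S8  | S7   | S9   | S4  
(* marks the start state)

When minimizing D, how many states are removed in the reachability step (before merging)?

2

BFS from S9 reaches {S0, S1, S2, S4, S5, S7, S8, S9, S10}; the 2 state(s) S3, S6 are never visited.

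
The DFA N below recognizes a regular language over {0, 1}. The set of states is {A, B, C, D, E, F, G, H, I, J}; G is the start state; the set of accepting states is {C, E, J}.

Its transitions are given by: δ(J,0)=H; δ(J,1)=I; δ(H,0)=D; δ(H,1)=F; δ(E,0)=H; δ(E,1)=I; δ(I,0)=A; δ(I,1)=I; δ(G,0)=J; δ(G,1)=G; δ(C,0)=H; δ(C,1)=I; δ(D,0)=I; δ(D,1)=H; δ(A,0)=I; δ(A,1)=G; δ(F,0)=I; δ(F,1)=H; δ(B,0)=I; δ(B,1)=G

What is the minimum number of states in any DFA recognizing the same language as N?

6

Reachable states from the start: {A,D,F,G,H,I,J}. Unreachable: {B,C,E} — drop them.
Initial partition by acceptance: {J} | {A,D,F,G,H,I}.
On input 0, block {A,D,F,G,H,I} splits into {A,D,F,H,I} and {G}.
Split {A,D,F,H,I} by δ(·,1) → {D,F,H,I} and {A}.
Split {D,F,H,I} by δ(·,0) → {D,F,H} and {I}.
Refine {D,F,H} on symbol 0: members go to different blocks, giving {D,F} and {H}.
Stable partition: {J} | {D,F} | {G} | {A} | {I} | {H} — 6 equivalence classes.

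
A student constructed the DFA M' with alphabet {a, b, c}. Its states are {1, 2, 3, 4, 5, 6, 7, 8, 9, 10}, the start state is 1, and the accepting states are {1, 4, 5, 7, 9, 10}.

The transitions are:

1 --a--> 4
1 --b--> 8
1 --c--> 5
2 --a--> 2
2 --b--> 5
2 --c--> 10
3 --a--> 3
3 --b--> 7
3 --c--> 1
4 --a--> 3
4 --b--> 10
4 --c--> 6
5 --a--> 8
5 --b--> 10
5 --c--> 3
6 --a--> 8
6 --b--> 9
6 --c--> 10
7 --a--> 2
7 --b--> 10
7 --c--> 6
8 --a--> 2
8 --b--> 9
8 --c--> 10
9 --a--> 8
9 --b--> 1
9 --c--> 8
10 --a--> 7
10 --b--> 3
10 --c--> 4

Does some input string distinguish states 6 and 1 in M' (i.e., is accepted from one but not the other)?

Start with accepting vs non-accepting: {1,4,5,7,9,10} | {2,3,6,8}.
Refine {1,4,5,7,9,10} on symbol a: members go to different blocks, giving {4,5,7,9} and {1,10}.
The partition is now stable with 3 blocks: {4,5,7,9} | {2,3,6,8} | {1,10}.
6 and 1 end up in different blocks, so they are distinguishable. For instance, the string 'ε' is accepted from only 1.

Yes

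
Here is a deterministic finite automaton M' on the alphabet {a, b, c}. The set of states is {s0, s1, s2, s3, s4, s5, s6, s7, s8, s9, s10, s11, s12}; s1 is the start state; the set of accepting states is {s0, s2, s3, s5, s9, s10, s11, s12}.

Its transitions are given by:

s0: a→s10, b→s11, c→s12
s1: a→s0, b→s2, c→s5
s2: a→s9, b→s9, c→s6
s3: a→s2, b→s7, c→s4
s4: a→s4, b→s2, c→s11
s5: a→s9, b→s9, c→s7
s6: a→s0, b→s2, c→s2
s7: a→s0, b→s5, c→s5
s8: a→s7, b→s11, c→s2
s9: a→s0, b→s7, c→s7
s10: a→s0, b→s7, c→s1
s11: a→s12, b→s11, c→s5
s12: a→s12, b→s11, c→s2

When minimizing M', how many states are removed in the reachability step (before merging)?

3

BFS from s1 reaches {s0, s1, s2, s5, s6, s7, s9, s10, s11, s12}; the 3 state(s) s3, s4, s8 are never visited.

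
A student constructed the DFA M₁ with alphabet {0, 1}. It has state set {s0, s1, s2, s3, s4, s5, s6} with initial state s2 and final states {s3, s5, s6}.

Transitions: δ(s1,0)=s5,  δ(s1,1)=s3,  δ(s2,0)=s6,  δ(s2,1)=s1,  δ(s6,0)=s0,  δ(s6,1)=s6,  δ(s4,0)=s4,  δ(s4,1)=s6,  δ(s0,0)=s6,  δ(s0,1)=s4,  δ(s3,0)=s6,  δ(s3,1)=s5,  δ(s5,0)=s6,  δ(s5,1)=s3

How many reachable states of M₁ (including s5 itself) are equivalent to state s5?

2

All states are reachable from the start state.
P0 = {s3,s5,s6} | {s0,s1,s2,s4}.
Split {s3,s5,s6} by δ(·,0) → {s3,s5} and {s6}.
Split {s0,s1,s2,s4} by δ(·,0) → {s0,s2} and {s1} and {s4}.
On input 1, block {s0,s2} splits into {s0} and {s2}.
The partition is now stable with 6 blocks: {s3,s5} | {s0} | {s6} | {s1} | {s4} | {s2}.
State s5 belongs to the block {s3,s5}, which has 2 states.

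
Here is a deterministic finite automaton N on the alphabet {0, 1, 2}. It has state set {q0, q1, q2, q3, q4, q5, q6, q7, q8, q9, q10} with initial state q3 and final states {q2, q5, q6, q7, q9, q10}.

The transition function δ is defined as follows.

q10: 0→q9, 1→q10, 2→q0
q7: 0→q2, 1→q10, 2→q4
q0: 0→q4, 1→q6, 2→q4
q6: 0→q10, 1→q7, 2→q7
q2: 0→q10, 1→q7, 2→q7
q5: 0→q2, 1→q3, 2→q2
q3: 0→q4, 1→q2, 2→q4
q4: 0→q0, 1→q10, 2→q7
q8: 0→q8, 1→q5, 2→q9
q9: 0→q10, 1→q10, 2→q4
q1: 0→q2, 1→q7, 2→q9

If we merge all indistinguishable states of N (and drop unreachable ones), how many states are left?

First remove the unreachable states {q1,q5,q8}; 8 states remain.
P0 = {q2,q6,q7,q9,q10} | {q0,q3,q4}.
On input 2, block {q2,q6,q7,q9,q10} splits into {q7,q9,q10} and {q2,q6}.
Refine {q7,q9,q10} on symbol 0: members go to different blocks, giving {q9,q10} and {q7}.
Split {q0,q3,q4} by δ(·,1) → {q0,q3} and {q4}.
Refine {q9,q10} on symbol 2: members go to different blocks, giving {q9} and {q10}.
The partition is now stable with 6 blocks: {q9} | {q0,q3} | {q2,q6} | {q7} | {q4} | {q10}.

6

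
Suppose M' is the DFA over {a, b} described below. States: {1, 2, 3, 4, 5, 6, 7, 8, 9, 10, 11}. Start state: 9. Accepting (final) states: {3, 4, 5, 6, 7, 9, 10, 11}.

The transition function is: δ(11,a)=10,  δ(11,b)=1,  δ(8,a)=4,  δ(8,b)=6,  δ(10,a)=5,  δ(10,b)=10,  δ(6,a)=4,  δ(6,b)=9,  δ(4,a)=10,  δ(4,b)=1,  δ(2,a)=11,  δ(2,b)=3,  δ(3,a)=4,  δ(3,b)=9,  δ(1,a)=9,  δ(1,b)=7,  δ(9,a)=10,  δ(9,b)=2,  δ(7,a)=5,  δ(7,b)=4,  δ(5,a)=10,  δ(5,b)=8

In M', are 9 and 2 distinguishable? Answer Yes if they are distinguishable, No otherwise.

Yes

Every state is reachable, so we keep all 11.
Start with accepting vs non-accepting: {3,4,5,6,7,9,10,11} | {1,2,8}.
Split {3,4,5,6,7,9,10,11} by δ(·,b) → {3,6,7,10} and {4,5,9,11}.
Refine {3,6,7,10} on symbol b: members go to different blocks, giving {3,6,7} and {10}.
No further refinement is possible. Final partition (4 blocks): {3,6,7} | {1,2,8} | {4,5,9,11} | {10}.
9 and 2 end up in different blocks, so they are distinguishable. For instance, the string 'ε' is accepted from only 9.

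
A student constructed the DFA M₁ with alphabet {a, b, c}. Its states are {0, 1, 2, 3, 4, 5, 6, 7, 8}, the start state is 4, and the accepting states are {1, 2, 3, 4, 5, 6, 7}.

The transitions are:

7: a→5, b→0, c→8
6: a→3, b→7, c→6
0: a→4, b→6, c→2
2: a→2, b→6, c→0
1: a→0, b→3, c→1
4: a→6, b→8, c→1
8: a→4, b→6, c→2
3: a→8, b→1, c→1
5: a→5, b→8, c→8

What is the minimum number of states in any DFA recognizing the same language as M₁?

Every state is reachable, so we keep all 9.
P0 = {1,2,3,4,5,6,7} | {0,8}.
Split {1,2,3,4,5,6,7} by δ(·,a) → {2,4,5,6,7} and {1,3}.
Refine {2,4,5,6,7} on symbol a: members go to different blocks, giving {2,4,5,7} and {6}.
On input a, block {2,4,5,7} splits into {2,5,7} and {4}.
On input b, block {2,5,7} splits into {5,7} and {2}.
The partition is now stable with 6 blocks: {5,7} | {0,8} | {1,3} | {6} | {4} | {2}.

6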